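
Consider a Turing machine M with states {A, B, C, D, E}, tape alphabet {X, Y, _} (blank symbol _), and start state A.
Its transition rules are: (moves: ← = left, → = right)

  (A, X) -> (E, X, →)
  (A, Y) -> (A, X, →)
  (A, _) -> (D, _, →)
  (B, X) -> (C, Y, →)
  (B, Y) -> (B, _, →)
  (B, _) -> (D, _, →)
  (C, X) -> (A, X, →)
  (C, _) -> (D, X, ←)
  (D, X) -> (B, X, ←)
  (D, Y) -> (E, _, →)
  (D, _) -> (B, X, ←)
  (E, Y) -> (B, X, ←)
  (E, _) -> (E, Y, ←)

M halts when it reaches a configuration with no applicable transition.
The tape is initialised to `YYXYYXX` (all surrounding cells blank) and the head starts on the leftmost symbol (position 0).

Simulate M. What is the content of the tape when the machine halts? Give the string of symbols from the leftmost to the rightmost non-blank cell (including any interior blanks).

A | [Y]YXYYXX   read Y → write X, move →, go to A
A | X[Y]XYYXX   read Y → write X, move →, go to A
A | XX[X]YYXX   read X → write X, move →, go to E
E | XXX[Y]YXX   read Y → write X, move ←, go to B
B | XX[X]XYXX   read X → write Y, move →, go to C
C | XXY[X]YXX   read X → write X, move →, go to A
A | XXYX[Y]XX   read Y → write X, move →, go to A
A | XXYXX[X]X   read X → write X, move →, go to E
E | XXYXXX[X]
The non-blank tape span at halt is XXYXXXX.

XXYXXXX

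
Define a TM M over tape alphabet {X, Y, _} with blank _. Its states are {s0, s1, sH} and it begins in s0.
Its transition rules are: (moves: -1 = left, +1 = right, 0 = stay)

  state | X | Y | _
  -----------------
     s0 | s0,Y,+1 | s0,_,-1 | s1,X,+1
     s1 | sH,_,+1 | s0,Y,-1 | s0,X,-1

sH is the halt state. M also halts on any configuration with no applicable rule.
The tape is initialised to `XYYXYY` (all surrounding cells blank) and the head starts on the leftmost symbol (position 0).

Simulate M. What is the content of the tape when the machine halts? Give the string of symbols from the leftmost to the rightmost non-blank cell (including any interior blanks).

YYYYX_YY

state=s0 head=0 tape=__[X]YYXYY   (s0,X)→(s0,Y,+1)
state=s0 head=1 tape=__Y[Y]YXYY   (s0,Y)→(s0,_,-1)
state=s0 head=0 tape=__[Y]_YXYY   (s0,Y)→(s0,_,-1)
state=s0 head=-1 tape=_[_]__YXYY   (s0,_)→(s1,X,+1)
state=s1 head=0 tape=_X[_]_YXYY   (s1,_)→(s0,X,-1)
state=s0 head=-1 tape=_[X]X_YXYY   (s0,X)→(s0,Y,+1)
state=s0 head=0 tape=_Y[X]_YXYY   (s0,X)→(s0,Y,+1)
state=s0 head=1 tape=_YY[_]YXYY   (s0,_)→(s1,X,+1)
state=s1 head=2 tape=_YYX[Y]XYY   (s1,Y)→(s0,Y,-1)
state=s0 head=1 tape=_YY[X]YXYY   (s0,X)→(s0,Y,+1)
state=s0 head=2 tape=_YYY[Y]XYY   (s0,Y)→(s0,_,-1)
state=s0 head=1 tape=_YY[Y]_XYY   (s0,Y)→(s0,_,-1)
state=s0 head=0 tape=_Y[Y]__XYY   (s0,Y)→(s0,_,-1)
state=s0 head=-1 tape=_[Y]___XYY   (s0,Y)→(s0,_,-1)
state=s0 head=-2 tape=[_]____XYY   (s0,_)→(s1,X,+1)
state=s1 head=-1 tape=X[_]___XYY   (s1,_)→(s0,X,-1)
state=s0 head=-2 tape=[X]X___XYY   (s0,X)→(s0,Y,+1)
state=s0 head=-1 tape=Y[X]___XYY   (s0,X)→(s0,Y,+1)
state=s0 head=0 tape=YY[_]__XYY   (s0,_)→(s1,X,+1)
state=s1 head=1 tape=YYX[_]_XYY   (s1,_)→(s0,X,-1)
state=s0 head=0 tape=YY[X]X_XYY   (s0,X)→(s0,Y,+1)
state=s0 head=1 tape=YYY[X]_XYY   (s0,X)→(s0,Y,+1)
state=s0 head=2 tape=YYYY[_]XYY   (s0,_)→(s1,X,+1)
state=s1 head=3 tape=YYYYX[X]YY   (s1,X)→(sH,_,+1)
state=sH head=4 tape=YYYYX_[Y]Y
The non-blank tape span at halt is YYYYX_YY.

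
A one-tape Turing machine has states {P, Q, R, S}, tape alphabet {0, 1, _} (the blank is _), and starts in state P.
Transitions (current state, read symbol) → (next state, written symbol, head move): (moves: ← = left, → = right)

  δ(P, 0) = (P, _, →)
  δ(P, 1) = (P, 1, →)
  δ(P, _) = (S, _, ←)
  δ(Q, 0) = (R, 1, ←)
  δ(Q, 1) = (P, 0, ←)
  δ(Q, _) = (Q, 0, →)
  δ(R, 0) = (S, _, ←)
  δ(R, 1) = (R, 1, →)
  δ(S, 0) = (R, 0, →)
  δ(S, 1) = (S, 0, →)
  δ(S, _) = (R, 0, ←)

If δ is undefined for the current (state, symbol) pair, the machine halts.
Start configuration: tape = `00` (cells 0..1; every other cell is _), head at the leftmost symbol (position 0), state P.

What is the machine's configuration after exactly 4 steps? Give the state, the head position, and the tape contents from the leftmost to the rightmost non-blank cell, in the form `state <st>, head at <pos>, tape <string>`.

state=P head=0 tape=[0]0_   (P,0)→(P,_,→)
state=P head=1 tape=_[0]_   (P,0)→(P,_,→)
state=P head=2 tape=__[_]   (P,_)→(S,_,←)
state=S head=1 tape=_[_]_   (S,_)→(R,0,←)
state=R head=0 tape=[_]0_
After 4 steps: state R, head at 0, tape 0.

state R, head at 0, tape 0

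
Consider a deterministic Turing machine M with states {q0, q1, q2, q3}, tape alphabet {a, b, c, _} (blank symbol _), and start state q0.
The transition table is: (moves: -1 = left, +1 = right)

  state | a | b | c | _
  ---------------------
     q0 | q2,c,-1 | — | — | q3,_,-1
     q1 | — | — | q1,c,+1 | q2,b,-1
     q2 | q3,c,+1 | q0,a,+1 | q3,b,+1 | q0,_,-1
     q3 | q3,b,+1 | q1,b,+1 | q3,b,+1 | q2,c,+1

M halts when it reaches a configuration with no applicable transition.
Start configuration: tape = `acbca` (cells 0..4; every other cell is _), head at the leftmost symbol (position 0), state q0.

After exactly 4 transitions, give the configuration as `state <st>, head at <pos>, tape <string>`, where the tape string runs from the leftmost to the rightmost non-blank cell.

state=q0 head=0 tape=___[a]cbca   (q0,a)→(q2,c,-1)
state=q2 head=-1 tape=__[_]ccbca   (q2,_)→(q0,_,-1)
state=q0 head=-2 tape=_[_]_ccbca   (q0,_)→(q3,_,-1)
state=q3 head=-3 tape=[_]__ccbca   (q3,_)→(q2,c,+1)
state=q2 head=-2 tape=c[_]_ccbca
After 4 steps: state q2, head at -2, tape c__ccbca.

state q2, head at -2, tape c__ccbca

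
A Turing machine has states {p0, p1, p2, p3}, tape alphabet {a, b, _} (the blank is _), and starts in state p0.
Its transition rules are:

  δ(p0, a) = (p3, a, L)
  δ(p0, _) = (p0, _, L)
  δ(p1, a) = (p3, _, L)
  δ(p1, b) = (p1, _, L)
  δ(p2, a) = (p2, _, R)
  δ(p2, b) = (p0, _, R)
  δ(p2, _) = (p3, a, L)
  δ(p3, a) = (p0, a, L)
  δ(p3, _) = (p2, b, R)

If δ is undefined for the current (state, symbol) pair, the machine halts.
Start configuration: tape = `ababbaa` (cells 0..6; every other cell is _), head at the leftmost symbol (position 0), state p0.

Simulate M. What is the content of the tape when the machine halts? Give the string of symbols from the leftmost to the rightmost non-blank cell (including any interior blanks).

b_b__baa

p0 | _[a]babbaa   read a → write a, move L, go to p3
p3 | [_]ababbaa   read _ → write b, move R, go to p2
p2 | b[a]babbaa   read a → write _, move R, go to p2
p2 | b_[b]abbaa   read b → write _, move R, go to p0
p0 | b__[a]bbaa   read a → write a, move L, go to p3
p3 | b_[_]abbaa   read _ → write b, move R, go to p2
p2 | b_b[a]bbaa   read a → write _, move R, go to p2
p2 | b_b_[b]baa   read b → write _, move R, go to p0
p0 | b_b__[b]aa
The non-blank tape span at halt is b_b__baa.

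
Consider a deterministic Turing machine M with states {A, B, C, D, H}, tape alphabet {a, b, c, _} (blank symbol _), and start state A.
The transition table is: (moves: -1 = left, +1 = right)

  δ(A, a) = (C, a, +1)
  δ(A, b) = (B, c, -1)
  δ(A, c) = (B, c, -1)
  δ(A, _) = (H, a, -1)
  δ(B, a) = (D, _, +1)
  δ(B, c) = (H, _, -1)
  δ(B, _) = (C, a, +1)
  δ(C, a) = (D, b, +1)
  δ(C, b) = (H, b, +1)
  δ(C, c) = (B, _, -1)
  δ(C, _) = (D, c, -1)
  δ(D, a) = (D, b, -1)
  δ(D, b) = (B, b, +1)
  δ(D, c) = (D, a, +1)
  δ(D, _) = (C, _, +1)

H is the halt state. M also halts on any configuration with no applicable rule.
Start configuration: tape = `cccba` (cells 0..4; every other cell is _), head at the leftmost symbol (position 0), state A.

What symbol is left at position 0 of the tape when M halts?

b

A | _[c]ccba   read c → write c, move -1, go to B
B | [_]cccba   read _ → write a, move +1, go to C
C | a[c]ccba   read c → write _, move -1, go to B
B | [a]_ccba   read a → write _, move +1, go to D
D | _[_]ccba   read _ → write _, move +1, go to C
C | __[c]cba   read c → write _, move -1, go to B
B | _[_]_cba   read _ → write a, move +1, go to C
C | _a[_]cba   read _ → write c, move -1, go to D
D | _[a]ccba   read a → write b, move -1, go to D
D | [_]bccba   read _ → write _, move +1, go to C
C | _[b]ccba   read b → write b, move +1, go to H
H | _b[c]cba
Cell 0 holds b when M halts.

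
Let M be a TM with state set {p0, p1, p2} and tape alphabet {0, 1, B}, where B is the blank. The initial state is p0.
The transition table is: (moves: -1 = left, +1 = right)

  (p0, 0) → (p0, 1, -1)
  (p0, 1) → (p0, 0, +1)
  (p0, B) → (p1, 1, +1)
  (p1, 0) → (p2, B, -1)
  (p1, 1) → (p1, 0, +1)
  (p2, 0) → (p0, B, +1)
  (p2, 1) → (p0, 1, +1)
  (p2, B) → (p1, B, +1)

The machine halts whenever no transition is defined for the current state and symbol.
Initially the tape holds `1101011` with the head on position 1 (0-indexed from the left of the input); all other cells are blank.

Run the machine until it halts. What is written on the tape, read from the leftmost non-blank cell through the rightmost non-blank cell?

state=p0 head=1 tape=B1[1]01011B   (p0,1)→(p0,0,+1)
state=p0 head=2 tape=B10[0]1011B   (p0,0)→(p0,1,-1)
state=p0 head=1 tape=B1[0]11011B   (p0,0)→(p0,1,-1)
state=p0 head=0 tape=B[1]111011B   (p0,1)→(p0,0,+1)
state=p0 head=1 tape=B0[1]11011B   (p0,1)→(p0,0,+1)
state=p0 head=2 tape=B00[1]1011B   (p0,1)→(p0,0,+1)
state=p0 head=3 tape=B000[1]011B   (p0,1)→(p0,0,+1)
state=p0 head=4 tape=B0000[0]11B   (p0,0)→(p0,1,-1)
state=p0 head=3 tape=B000[0]111B   (p0,0)→(p0,1,-1)
state=p0 head=2 tape=B00[0]1111B   (p0,0)→(p0,1,-1)
state=p0 head=1 tape=B0[0]11111B   (p0,0)→(p0,1,-1)
state=p0 head=0 tape=B[0]111111B   (p0,0)→(p0,1,-1)
state=p0 head=-1 tape=[B]1111111B   (p0,B)→(p1,1,+1)
state=p1 head=0 tape=1[1]111111B   (p1,1)→(p1,0,+1)
state=p1 head=1 tape=10[1]11111B   (p1,1)→(p1,0,+1)
state=p1 head=2 tape=100[1]1111B   (p1,1)→(p1,0,+1)
state=p1 head=3 tape=1000[1]111B   (p1,1)→(p1,0,+1)
state=p1 head=4 tape=10000[1]11B   (p1,1)→(p1,0,+1)
state=p1 head=5 tape=100000[1]1B   (p1,1)→(p1,0,+1)
state=p1 head=6 tape=1000000[1]B   (p1,1)→(p1,0,+1)
state=p1 head=7 tape=10000000[B]
The non-blank tape span at halt is 10000000.

10000000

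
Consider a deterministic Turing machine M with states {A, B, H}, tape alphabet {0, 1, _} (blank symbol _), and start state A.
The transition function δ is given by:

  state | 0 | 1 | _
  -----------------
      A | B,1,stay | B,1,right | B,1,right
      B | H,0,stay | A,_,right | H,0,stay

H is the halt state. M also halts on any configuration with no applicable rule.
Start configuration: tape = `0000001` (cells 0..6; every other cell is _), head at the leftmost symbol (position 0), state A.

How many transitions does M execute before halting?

14

state=A head=0 tape=[0]000001_   (A,0)→(B,1,stay)
state=B head=0 tape=[1]000001_   (B,1)→(A,_,right)
state=A head=1 tape=_[0]00001_   (A,0)→(B,1,stay)
state=B head=1 tape=_[1]00001_   (B,1)→(A,_,right)
state=A head=2 tape=__[0]0001_   (A,0)→(B,1,stay)
state=B head=2 tape=__[1]0001_   (B,1)→(A,_,right)
state=A head=3 tape=___[0]001_   (A,0)→(B,1,stay)
state=B head=3 tape=___[1]001_   (B,1)→(A,_,right)
state=A head=4 tape=____[0]01_   (A,0)→(B,1,stay)
state=B head=4 tape=____[1]01_   (B,1)→(A,_,right)
state=A head=5 tape=_____[0]1_   (A,0)→(B,1,stay)
state=B head=5 tape=_____[1]1_   (B,1)→(A,_,right)
state=A head=6 tape=______[1]_   (A,1)→(B,1,right)
state=B head=7 tape=______1[_]   (B,_)→(H,0,stay)
state=H head=7 tape=______1[0]
M halts after 14 transitions.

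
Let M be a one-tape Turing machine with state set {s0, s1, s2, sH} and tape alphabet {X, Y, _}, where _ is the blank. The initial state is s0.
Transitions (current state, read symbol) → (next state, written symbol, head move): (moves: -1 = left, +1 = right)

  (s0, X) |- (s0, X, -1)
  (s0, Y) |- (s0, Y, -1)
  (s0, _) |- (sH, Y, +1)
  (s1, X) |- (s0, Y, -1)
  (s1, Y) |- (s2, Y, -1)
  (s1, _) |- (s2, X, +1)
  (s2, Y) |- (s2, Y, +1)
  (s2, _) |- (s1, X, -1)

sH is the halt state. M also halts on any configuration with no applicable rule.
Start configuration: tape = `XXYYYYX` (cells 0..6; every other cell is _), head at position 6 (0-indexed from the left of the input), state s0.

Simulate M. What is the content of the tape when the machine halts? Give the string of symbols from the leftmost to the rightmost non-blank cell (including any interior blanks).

YXXYYYYX

state=s0 head=6 tape=_XXYYYY[X]   (s0,X)→(s0,X,-1)
state=s0 head=5 tape=_XXYYY[Y]X   (s0,Y)→(s0,Y,-1)
state=s0 head=4 tape=_XXYY[Y]YX   (s0,Y)→(s0,Y,-1)
state=s0 head=3 tape=_XXY[Y]YYX   (s0,Y)→(s0,Y,-1)
state=s0 head=2 tape=_XX[Y]YYYX   (s0,Y)→(s0,Y,-1)
state=s0 head=1 tape=_X[X]YYYYX   (s0,X)→(s0,X,-1)
state=s0 head=0 tape=_[X]XYYYYX   (s0,X)→(s0,X,-1)
state=s0 head=-1 tape=[_]XXYYYYX   (s0,_)→(sH,Y,+1)
state=sH head=0 tape=Y[X]XYYYYX
The non-blank tape span at halt is YXXYYYYX.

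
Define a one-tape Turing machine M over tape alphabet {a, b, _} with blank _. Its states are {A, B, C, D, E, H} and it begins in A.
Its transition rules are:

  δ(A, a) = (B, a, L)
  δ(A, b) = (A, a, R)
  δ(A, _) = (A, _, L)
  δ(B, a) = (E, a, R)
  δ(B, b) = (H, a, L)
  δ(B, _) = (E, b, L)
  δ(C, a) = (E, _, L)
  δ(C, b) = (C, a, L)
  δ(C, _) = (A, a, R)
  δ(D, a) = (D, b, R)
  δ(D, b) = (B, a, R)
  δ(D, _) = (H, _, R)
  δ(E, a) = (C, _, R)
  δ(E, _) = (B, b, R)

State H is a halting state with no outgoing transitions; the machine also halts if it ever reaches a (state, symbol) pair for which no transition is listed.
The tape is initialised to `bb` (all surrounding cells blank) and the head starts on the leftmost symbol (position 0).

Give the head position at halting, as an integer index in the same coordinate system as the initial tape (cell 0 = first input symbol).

1

A | [b]b__   read b → write a, move R, go to A
A | a[b]__   read b → write a, move R, go to A
A | aa[_]_   read _ → write _, move L, go to A
A | a[a]__   read a → write a, move L, go to B
B | [a]a__   read a → write a, move R, go to E
E | a[a]__   read a → write _, move R, go to C
C | a_[_]_   read _ → write a, move R, go to A
A | a_a[_]   read _ → write _, move L, go to A
A | a_[a]_   read a → write a, move L, go to B
B | a[_]a_   read _ → write b, move L, go to E
E | [a]ba_   read a → write _, move R, go to C
C | _[b]a_   read b → write a, move L, go to C
C | [_]aa_   read _ → write a, move R, go to A
A | a[a]a_   read a → write a, move L, go to B
B | [a]aa_   read a → write a, move R, go to E
E | a[a]a_   read a → write _, move R, go to C
C | a_[a]_   read a → write _, move L, go to E
E | a[_]__   read _ → write b, move R, go to B
B | ab[_]_   read _ → write b, move L, go to E
E | a[b]b_
At halt the head is at cell 1.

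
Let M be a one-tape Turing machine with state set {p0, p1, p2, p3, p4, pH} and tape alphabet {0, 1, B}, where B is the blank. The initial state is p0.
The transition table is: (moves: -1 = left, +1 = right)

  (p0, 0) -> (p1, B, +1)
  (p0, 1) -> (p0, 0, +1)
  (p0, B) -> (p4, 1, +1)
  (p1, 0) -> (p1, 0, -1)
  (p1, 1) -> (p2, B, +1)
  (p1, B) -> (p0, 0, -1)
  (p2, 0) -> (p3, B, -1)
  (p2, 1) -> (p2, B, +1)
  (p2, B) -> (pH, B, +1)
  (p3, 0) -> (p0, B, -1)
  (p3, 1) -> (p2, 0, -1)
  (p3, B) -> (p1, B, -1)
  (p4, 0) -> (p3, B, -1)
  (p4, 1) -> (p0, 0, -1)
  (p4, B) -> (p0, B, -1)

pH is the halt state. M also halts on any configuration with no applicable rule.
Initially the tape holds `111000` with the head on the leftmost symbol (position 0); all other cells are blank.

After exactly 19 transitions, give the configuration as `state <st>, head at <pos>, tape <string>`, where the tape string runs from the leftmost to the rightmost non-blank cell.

state pH, head at -1, tape 0B00000

state=p0 head=0 tape=BB[1]11000   (p0,1)→(p0,0,+1)
state=p0 head=1 tape=BB0[1]1000   (p0,1)→(p0,0,+1)
state=p0 head=2 tape=BB00[1]000   (p0,1)→(p0,0,+1)
state=p0 head=3 tape=BB000[0]00   (p0,0)→(p1,B,+1)
state=p1 head=4 tape=BB000B[0]0   (p1,0)→(p1,0,-1)
state=p1 head=3 tape=BB000[B]00   (p1,B)→(p0,0,-1)
state=p0 head=2 tape=BB00[0]000   (p0,0)→(p1,B,+1)
state=p1 head=3 tape=BB00B[0]00   (p1,0)→(p1,0,-1)
state=p1 head=2 tape=BB00[B]000   (p1,B)→(p0,0,-1)
state=p0 head=1 tape=BB0[0]0000   (p0,0)→(p1,B,+1)
state=p1 head=2 tape=BB0B[0]000   (p1,0)→(p1,0,-1)
state=p1 head=1 tape=BB0[B]0000   (p1,B)→(p0,0,-1)
state=p0 head=0 tape=BB[0]00000   (p0,0)→(p1,B,+1)
state=p1 head=1 tape=BBB[0]0000   (p1,0)→(p1,0,-1)
state=p1 head=0 tape=BB[B]00000   (p1,B)→(p0,0,-1)
state=p0 head=-1 tape=B[B]000000   (p0,B)→(p4,1,+1)
state=p4 head=0 tape=B1[0]00000   (p4,0)→(p3,B,-1)
state=p3 head=-1 tape=B[1]B00000   (p3,1)→(p2,0,-1)
state=p2 head=-2 tape=[B]0B00000   (p2,B)→(pH,B,+1)
state=pH head=-1 tape=B[0]B00000
After 19 steps: state pH, head at -1, tape 0B00000.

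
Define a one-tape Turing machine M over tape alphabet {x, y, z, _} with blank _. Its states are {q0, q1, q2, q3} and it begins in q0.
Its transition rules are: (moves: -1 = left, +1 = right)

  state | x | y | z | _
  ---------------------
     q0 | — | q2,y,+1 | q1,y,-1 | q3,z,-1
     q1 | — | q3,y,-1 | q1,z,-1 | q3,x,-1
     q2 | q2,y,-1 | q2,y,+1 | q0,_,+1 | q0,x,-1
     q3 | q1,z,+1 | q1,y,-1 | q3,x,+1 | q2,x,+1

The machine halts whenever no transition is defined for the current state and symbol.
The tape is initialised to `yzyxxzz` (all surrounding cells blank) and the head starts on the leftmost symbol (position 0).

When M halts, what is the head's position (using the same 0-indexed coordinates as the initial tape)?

state=q0 head=0 tape=_____[y]zyxxzz   (q0,y)→(q2,y,+1)
state=q2 head=1 tape=_____y[z]yxxzz   (q2,z)→(q0,_,+1)
state=q0 head=2 tape=_____y_[y]xxzz   (q0,y)→(q2,y,+1)
state=q2 head=3 tape=_____y_y[x]xzz   (q2,x)→(q2,y,-1)
state=q2 head=2 tape=_____y_[y]yxzz   (q2,y)→(q2,y,+1)
state=q2 head=3 tape=_____y_y[y]xzz   (q2,y)→(q2,y,+1)
state=q2 head=4 tape=_____y_yy[x]zz   (q2,x)→(q2,y,-1)
state=q2 head=3 tape=_____y_y[y]yzz   (q2,y)→(q2,y,+1)
state=q2 head=4 tape=_____y_yy[y]zz   (q2,y)→(q2,y,+1)
state=q2 head=5 tape=_____y_yyy[z]z   (q2,z)→(q0,_,+1)
state=q0 head=6 tape=_____y_yyy_[z]   (q0,z)→(q1,y,-1)
state=q1 head=5 tape=_____y_yyy[_]y   (q1,_)→(q3,x,-1)
state=q3 head=4 tape=_____y_yy[y]xy   (q3,y)→(q1,y,-1)
state=q1 head=3 tape=_____y_y[y]yxy   (q1,y)→(q3,y,-1)
state=q3 head=2 tape=_____y_[y]yyxy   (q3,y)→(q1,y,-1)
state=q1 head=1 tape=_____y[_]yyyxy   (q1,_)→(q3,x,-1)
state=q3 head=0 tape=_____[y]xyyyxy   (q3,y)→(q1,y,-1)
state=q1 head=-1 tape=____[_]yxyyyxy   (q1,_)→(q3,x,-1)
state=q3 head=-2 tape=___[_]xyxyyyxy   (q3,_)→(q2,x,+1)
state=q2 head=-1 tape=___x[x]yxyyyxy   (q2,x)→(q2,y,-1)
state=q2 head=-2 tape=___[x]yyxyyyxy   (q2,x)→(q2,y,-1)
state=q2 head=-3 tape=__[_]yyyxyyyxy   (q2,_)→(q0,x,-1)
state=q0 head=-4 tape=_[_]xyyyxyyyxy   (q0,_)→(q3,z,-1)
state=q3 head=-5 tape=[_]zxyyyxyyyxy   (q3,_)→(q2,x,+1)
state=q2 head=-4 tape=x[z]xyyyxyyyxy   (q2,z)→(q0,_,+1)
state=q0 head=-3 tape=x_[x]yyyxyyyxy
At halt the head is at cell -3.

-3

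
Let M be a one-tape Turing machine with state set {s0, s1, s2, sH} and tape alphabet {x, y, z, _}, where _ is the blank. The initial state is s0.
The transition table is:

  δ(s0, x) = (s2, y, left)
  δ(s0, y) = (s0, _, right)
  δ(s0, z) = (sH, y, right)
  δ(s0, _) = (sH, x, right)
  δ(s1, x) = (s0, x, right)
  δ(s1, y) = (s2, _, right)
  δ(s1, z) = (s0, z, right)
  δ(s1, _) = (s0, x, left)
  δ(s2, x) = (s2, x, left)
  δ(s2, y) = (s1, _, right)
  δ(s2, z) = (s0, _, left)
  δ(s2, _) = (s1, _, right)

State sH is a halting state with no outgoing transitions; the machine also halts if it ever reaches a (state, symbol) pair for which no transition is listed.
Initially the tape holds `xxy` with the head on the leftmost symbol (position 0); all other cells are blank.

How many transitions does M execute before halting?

8

state=s0 head=0 tape=_[x]xy__   (s0,x)→(s2,y,left)
state=s2 head=-1 tape=[_]yxy__   (s2,_)→(s1,_,right)
state=s1 head=0 tape=_[y]xy__   (s1,y)→(s2,_,right)
state=s2 head=1 tape=__[x]y__   (s2,x)→(s2,x,left)
state=s2 head=0 tape=_[_]xy__   (s2,_)→(s1,_,right)
state=s1 head=1 tape=__[x]y__   (s1,x)→(s0,x,right)
state=s0 head=2 tape=__x[y]__   (s0,y)→(s0,_,right)
state=s0 head=3 tape=__x_[_]_   (s0,_)→(sH,x,right)
state=sH head=4 tape=__x_x[_]
M halts after 8 transitions.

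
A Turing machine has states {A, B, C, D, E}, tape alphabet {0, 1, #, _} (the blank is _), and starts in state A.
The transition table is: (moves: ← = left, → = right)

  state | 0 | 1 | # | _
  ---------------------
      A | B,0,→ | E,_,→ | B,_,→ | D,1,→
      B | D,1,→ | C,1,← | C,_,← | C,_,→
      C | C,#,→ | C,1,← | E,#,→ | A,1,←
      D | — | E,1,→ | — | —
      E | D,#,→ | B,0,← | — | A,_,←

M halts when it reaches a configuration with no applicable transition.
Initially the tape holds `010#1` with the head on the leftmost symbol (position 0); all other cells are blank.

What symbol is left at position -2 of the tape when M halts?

1

state=A head=0 tape=__[0]10#1   (A,0)→(B,0,→)
state=B head=1 tape=__0[1]0#1   (B,1)→(C,1,←)
state=C head=0 tape=__[0]10#1   (C,0)→(C,#,→)
state=C head=1 tape=__#[1]0#1   (C,1)→(C,1,←)
state=C head=0 tape=__[#]10#1   (C,#)→(E,#,→)
state=E head=1 tape=__#[1]0#1   (E,1)→(B,0,←)
state=B head=0 tape=__[#]00#1   (B,#)→(C,_,←)
state=C head=-1 tape=_[_]_00#1   (C,_)→(A,1,←)
state=A head=-2 tape=[_]1_00#1   (A,_)→(D,1,→)
state=D head=-1 tape=1[1]_00#1   (D,1)→(E,1,→)
state=E head=0 tape=11[_]00#1   (E,_)→(A,_,←)
state=A head=-1 tape=1[1]_00#1   (A,1)→(E,_,→)
state=E head=0 tape=1_[_]00#1   (E,_)→(A,_,←)
state=A head=-1 tape=1[_]_00#1   (A,_)→(D,1,→)
state=D head=0 tape=11[_]00#1
Cell -2 holds 1 when M halts.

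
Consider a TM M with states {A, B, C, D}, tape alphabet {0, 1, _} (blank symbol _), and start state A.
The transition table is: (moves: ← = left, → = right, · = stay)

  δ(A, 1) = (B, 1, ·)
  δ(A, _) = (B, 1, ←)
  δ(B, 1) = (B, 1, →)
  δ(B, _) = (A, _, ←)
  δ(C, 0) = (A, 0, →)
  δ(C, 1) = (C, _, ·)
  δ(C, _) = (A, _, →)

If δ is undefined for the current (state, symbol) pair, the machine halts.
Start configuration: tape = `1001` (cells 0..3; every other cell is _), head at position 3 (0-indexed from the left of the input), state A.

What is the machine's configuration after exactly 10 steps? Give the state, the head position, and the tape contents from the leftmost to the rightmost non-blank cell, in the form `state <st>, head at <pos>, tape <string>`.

state=A head=3 tape=100[1]_   (A,1)→(B,1,·)
state=B head=3 tape=100[1]_   (B,1)→(B,1,→)
state=B head=4 tape=1001[_]   (B,_)→(A,_,←)
state=A head=3 tape=100[1]_   (A,1)→(B,1,·)
state=B head=3 tape=100[1]_   (B,1)→(B,1,→)
state=B head=4 tape=1001[_]   (B,_)→(A,_,←)
state=A head=3 tape=100[1]_   (A,1)→(B,1,·)
state=B head=3 tape=100[1]_   (B,1)→(B,1,→)
state=B head=4 tape=1001[_]   (B,_)→(A,_,←)
state=A head=3 tape=100[1]_   (A,1)→(B,1,·)
state=B head=3 tape=100[1]_
After 10 steps: state B, head at 3, tape 1001.

state B, head at 3, tape 1001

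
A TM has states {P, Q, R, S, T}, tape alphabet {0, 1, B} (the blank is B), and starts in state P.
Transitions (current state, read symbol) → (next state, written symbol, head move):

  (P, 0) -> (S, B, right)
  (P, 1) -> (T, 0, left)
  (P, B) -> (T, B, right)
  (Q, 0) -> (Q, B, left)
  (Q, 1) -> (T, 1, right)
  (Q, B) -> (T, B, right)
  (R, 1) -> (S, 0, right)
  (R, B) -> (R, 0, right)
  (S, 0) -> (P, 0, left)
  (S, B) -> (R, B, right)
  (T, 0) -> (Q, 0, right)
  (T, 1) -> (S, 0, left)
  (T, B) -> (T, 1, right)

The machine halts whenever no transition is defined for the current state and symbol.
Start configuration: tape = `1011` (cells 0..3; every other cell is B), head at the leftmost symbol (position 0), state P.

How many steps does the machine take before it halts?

9

P | B[1]011   read 1 → write 0, move left, go to T
T | [B]0011   read B → write 1, move right, go to T
T | 1[0]011   read 0 → write 0, move right, go to Q
Q | 10[0]11   read 0 → write B, move left, go to Q
Q | 1[0]B11   read 0 → write B, move left, go to Q
Q | [1]BB11   read 1 → write 1, move right, go to T
T | 1[B]B11   read B → write 1, move right, go to T
T | 11[B]11   read B → write 1, move right, go to T
T | 111[1]1   read 1 → write 0, move left, go to S
S | 11[1]01
M halts after 9 transitions.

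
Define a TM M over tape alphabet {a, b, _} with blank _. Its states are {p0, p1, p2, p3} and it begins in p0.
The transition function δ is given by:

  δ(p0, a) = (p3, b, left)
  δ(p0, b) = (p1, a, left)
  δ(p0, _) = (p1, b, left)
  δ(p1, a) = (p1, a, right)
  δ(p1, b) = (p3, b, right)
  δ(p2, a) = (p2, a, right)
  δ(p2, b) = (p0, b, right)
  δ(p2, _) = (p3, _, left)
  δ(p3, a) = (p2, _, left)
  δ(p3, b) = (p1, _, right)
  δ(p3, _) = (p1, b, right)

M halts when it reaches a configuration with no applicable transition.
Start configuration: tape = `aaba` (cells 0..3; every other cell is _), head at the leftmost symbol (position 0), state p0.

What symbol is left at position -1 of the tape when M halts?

b

p0 | _[a]aba_   read a → write b, move left, go to p3
p3 | [_]baba_   read _ → write b, move right, go to p1
p1 | b[b]aba_   read b → write b, move right, go to p3
p3 | bb[a]ba_   read a → write _, move left, go to p2
p2 | b[b]_ba_   read b → write b, move right, go to p0
p0 | bb[_]ba_   read _ → write b, move left, go to p1
p1 | b[b]bba_   read b → write b, move right, go to p3
p3 | bb[b]ba_   read b → write _, move right, go to p1
p1 | bb_[b]a_   read b → write b, move right, go to p3
p3 | bb_b[a]_   read a → write _, move left, go to p2
p2 | bb_[b]__   read b → write b, move right, go to p0
p0 | bb_b[_]_   read _ → write b, move left, go to p1
p1 | bb_[b]b_   read b → write b, move right, go to p3
p3 | bb_b[b]_   read b → write _, move right, go to p1
p1 | bb_b_[_]
Cell -1 holds b when M halts.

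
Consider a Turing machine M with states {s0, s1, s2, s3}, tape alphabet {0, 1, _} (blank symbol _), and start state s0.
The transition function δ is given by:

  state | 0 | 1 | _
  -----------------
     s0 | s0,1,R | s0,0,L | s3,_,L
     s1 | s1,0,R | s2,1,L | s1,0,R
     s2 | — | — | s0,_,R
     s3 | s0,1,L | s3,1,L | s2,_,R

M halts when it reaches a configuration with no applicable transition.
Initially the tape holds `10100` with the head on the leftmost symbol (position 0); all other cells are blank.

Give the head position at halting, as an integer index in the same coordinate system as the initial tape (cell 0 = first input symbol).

0

s0 | __[1]0100_   read 1 → write 0, move L, go to s0
s0 | _[_]00100_   read _ → write _, move L, go to s3
s3 | [_]_00100_   read _ → write _, move R, go to s2
s2 | _[_]00100_   read _ → write _, move R, go to s0
s0 | __[0]0100_   read 0 → write 1, move R, go to s0
s0 | __1[0]100_   read 0 → write 1, move R, go to s0
s0 | __11[1]00_   read 1 → write 0, move L, go to s0
s0 | __1[1]000_   read 1 → write 0, move L, go to s0
s0 | __[1]0000_   read 1 → write 0, move L, go to s0
s0 | _[_]00000_   read _ → write _, move L, go to s3
s3 | [_]_00000_   read _ → write _, move R, go to s2
s2 | _[_]00000_   read _ → write _, move R, go to s0
s0 | __[0]0000_   read 0 → write 1, move R, go to s0
s0 | __1[0]000_   read 0 → write 1, move R, go to s0
s0 | __11[0]00_   read 0 → write 1, move R, go to s0
s0 | __111[0]0_   read 0 → write 1, move R, go to s0
s0 | __1111[0]_   read 0 → write 1, move R, go to s0
s0 | __11111[_]   read _ → write _, move L, go to s3
s3 | __1111[1]_   read 1 → write 1, move L, go to s3
s3 | __111[1]1_   read 1 → write 1, move L, go to s3
s3 | __11[1]11_   read 1 → write 1, move L, go to s3
s3 | __1[1]111_   read 1 → write 1, move L, go to s3
s3 | __[1]1111_   read 1 → write 1, move L, go to s3
s3 | _[_]11111_   read _ → write _, move R, go to s2
s2 | __[1]1111_
At halt the head is at cell 0.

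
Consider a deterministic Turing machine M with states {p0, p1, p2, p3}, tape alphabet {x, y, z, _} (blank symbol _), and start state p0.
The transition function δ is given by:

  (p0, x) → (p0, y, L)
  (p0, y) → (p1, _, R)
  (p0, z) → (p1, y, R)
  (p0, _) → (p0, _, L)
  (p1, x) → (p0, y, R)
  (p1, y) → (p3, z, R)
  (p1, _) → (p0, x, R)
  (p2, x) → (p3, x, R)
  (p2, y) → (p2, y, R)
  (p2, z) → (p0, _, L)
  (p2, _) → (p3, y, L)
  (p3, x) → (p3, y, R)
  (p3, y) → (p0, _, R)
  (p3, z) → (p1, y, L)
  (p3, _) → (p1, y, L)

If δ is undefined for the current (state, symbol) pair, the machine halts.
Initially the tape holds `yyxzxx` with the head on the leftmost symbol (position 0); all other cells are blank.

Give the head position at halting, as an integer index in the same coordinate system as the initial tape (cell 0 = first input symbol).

3

state=p0 head=0 tape=[y]yxzxx__   (p0,y)→(p1,_,R)
state=p1 head=1 tape=_[y]xzxx__   (p1,y)→(p3,z,R)
state=p3 head=2 tape=_z[x]zxx__   (p3,x)→(p3,y,R)
state=p3 head=3 tape=_zy[z]xx__   (p3,z)→(p1,y,L)
state=p1 head=2 tape=_z[y]yxx__   (p1,y)→(p3,z,R)
state=p3 head=3 tape=_zz[y]xx__   (p3,y)→(p0,_,R)
state=p0 head=4 tape=_zz_[x]x__   (p0,x)→(p0,y,L)
state=p0 head=3 tape=_zz[_]yx__   (p0,_)→(p0,_,L)
state=p0 head=2 tape=_z[z]_yx__   (p0,z)→(p1,y,R)
state=p1 head=3 tape=_zy[_]yx__   (p1,_)→(p0,x,R)
state=p0 head=4 tape=_zyx[y]x__   (p0,y)→(p1,_,R)
state=p1 head=5 tape=_zyx_[x]__   (p1,x)→(p0,y,R)
state=p0 head=6 tape=_zyx_y[_]_   (p0,_)→(p0,_,L)
state=p0 head=5 tape=_zyx_[y]__   (p0,y)→(p1,_,R)
state=p1 head=6 tape=_zyx__[_]_   (p1,_)→(p0,x,R)
state=p0 head=7 tape=_zyx__x[_]   (p0,_)→(p0,_,L)
state=p0 head=6 tape=_zyx__[x]_   (p0,x)→(p0,y,L)
state=p0 head=5 tape=_zyx_[_]y_   (p0,_)→(p0,_,L)
state=p0 head=4 tape=_zyx[_]_y_   (p0,_)→(p0,_,L)
state=p0 head=3 tape=_zy[x]__y_   (p0,x)→(p0,y,L)
state=p0 head=2 tape=_z[y]y__y_   (p0,y)→(p1,_,R)
state=p1 head=3 tape=_z_[y]__y_   (p1,y)→(p3,z,R)
state=p3 head=4 tape=_z_z[_]_y_   (p3,_)→(p1,y,L)
state=p1 head=3 tape=_z_[z]y_y_
At halt the head is at cell 3.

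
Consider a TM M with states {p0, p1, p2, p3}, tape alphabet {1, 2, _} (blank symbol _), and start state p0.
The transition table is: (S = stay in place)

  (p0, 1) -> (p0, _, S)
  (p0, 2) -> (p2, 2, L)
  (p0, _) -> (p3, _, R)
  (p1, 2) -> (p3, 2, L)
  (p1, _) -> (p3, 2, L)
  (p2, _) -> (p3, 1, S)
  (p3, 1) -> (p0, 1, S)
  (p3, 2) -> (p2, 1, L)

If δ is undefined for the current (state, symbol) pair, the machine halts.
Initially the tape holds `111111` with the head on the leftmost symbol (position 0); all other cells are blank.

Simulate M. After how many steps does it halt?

17

p0 | [1]11111_   read 1 → write _, move S, go to p0
p0 | [_]11111_   read _ → write _, move R, go to p3
p3 | _[1]1111_   read 1 → write 1, move S, go to p0
p0 | _[1]1111_   read 1 → write _, move S, go to p0
p0 | _[_]1111_   read _ → write _, move R, go to p3
p3 | __[1]111_   read 1 → write 1, move S, go to p0
p0 | __[1]111_   read 1 → write _, move S, go to p0
p0 | __[_]111_   read _ → write _, move R, go to p3
p3 | ___[1]11_   read 1 → write 1, move S, go to p0
p0 | ___[1]11_   read 1 → write _, move S, go to p0
p0 | ___[_]11_   read _ → write _, move R, go to p3
p3 | ____[1]1_   read 1 → write 1, move S, go to p0
p0 | ____[1]1_   read 1 → write _, move S, go to p0
p0 | ____[_]1_   read _ → write _, move R, go to p3
p3 | _____[1]_   read 1 → write 1, move S, go to p0
p0 | _____[1]_   read 1 → write _, move S, go to p0
p0 | _____[_]_   read _ → write _, move R, go to p3
p3 | ______[_]
M halts after 17 transitions.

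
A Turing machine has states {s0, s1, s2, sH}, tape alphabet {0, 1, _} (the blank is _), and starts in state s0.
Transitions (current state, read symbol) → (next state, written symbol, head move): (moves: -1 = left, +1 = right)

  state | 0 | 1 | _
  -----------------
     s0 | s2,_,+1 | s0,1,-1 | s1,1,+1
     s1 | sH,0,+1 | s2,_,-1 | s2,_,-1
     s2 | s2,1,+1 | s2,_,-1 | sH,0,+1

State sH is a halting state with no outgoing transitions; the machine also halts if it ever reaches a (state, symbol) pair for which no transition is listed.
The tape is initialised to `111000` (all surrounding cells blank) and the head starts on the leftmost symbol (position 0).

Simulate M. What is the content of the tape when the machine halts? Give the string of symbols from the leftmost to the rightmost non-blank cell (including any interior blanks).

0__11000

state=s0 head=0 tape=__[1]11000   (s0,1)→(s0,1,-1)
state=s0 head=-1 tape=_[_]111000   (s0,_)→(s1,1,+1)
state=s1 head=0 tape=_1[1]11000   (s1,1)→(s2,_,-1)
state=s2 head=-1 tape=_[1]_11000   (s2,1)→(s2,_,-1)
state=s2 head=-2 tape=[_]__11000   (s2,_)→(sH,0,+1)
state=sH head=-1 tape=0[_]_11000
The non-blank tape span at halt is 0__11000.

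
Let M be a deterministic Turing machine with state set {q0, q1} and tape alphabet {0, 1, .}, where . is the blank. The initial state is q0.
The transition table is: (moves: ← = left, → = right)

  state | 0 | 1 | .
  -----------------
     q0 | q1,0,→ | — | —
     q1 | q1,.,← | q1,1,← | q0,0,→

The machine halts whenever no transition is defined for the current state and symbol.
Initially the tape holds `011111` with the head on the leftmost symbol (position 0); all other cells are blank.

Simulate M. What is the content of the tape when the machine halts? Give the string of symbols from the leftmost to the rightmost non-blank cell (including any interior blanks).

0.11111

q0 | .[0]11111   read 0 → write 0, move →, go to q1
q1 | .0[1]1111   read 1 → write 1, move ←, go to q1
q1 | .[0]11111   read 0 → write ., move ←, go to q1
q1 | [.].11111   read . → write 0, move →, go to q0
q0 | 0[.]11111
The non-blank tape span at halt is 0.11111.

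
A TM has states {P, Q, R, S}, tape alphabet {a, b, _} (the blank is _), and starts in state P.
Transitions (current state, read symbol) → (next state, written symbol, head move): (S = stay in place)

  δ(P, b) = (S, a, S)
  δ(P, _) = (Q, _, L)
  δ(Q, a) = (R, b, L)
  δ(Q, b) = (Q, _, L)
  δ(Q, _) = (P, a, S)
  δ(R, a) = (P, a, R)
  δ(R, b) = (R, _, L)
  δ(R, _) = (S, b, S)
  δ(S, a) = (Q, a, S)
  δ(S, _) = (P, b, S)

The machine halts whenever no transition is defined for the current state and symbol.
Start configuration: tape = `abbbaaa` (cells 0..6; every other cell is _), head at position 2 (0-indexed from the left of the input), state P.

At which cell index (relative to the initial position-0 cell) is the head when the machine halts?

P | _ab[b]baaa   read b → write a, move S, go to S
S | _ab[a]baaa   read a → write a, move S, go to Q
Q | _ab[a]baaa   read a → write b, move L, go to R
R | _a[b]bbaaa   read b → write _, move L, go to R
R | _[a]_bbaaa   read a → write a, move R, go to P
P | _a[_]bbaaa   read _ → write _, move L, go to Q
Q | _[a]_bbaaa   read a → write b, move L, go to R
R | [_]b_bbaaa   read _ → write b, move S, go to S
S | [b]b_bbaaa
At halt the head is at cell -1.

-1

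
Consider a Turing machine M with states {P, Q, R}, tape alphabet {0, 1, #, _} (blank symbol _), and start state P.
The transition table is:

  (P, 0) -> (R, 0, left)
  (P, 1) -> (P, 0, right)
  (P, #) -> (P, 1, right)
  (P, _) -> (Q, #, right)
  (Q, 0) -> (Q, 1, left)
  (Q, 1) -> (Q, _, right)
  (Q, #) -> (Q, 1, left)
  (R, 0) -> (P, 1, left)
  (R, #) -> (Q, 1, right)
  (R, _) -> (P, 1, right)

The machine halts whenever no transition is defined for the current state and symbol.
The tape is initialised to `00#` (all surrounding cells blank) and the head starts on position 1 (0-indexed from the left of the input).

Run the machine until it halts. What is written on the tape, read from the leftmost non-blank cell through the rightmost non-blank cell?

#_1#

P | _0[0]#   read 0 → write 0, move left, go to R
R | _[0]0#   read 0 → write 1, move left, go to P
P | [_]10#   read _ → write #, move right, go to Q
Q | #[1]0#   read 1 → write _, move right, go to Q
Q | #_[0]#   read 0 → write 1, move left, go to Q
Q | #[_]1#
The non-blank tape span at halt is #_1#.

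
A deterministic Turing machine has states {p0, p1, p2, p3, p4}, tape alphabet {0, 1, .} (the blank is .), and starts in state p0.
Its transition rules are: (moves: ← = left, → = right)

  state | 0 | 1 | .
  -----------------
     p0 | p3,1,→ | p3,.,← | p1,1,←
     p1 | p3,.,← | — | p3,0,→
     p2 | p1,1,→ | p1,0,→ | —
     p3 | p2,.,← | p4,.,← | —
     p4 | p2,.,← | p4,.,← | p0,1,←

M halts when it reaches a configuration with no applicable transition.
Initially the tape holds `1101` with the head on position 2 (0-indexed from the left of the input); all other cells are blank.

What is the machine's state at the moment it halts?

state=p0 head=2 tape=....11[0]1   (p0,0)→(p3,1,→)
state=p3 head=3 tape=....111[1]   (p3,1)→(p4,.,←)
state=p4 head=2 tape=....11[1].   (p4,1)→(p4,.,←)
state=p4 head=1 tape=....1[1]..   (p4,1)→(p4,.,←)
state=p4 head=0 tape=....[1]...   (p4,1)→(p4,.,←)
state=p4 head=-1 tape=...[.]....   (p4,.)→(p0,1,←)
state=p0 head=-2 tape=..[.]1....   (p0,.)→(p1,1,←)
state=p1 head=-3 tape=.[.]11....   (p1,.)→(p3,0,→)
state=p3 head=-2 tape=.0[1]1....   (p3,1)→(p4,.,←)
state=p4 head=-3 tape=.[0].1....   (p4,0)→(p2,.,←)
state=p2 head=-4 tape=[.]..1....
No transition is defined for (p2, .); M halts in state p2.

p2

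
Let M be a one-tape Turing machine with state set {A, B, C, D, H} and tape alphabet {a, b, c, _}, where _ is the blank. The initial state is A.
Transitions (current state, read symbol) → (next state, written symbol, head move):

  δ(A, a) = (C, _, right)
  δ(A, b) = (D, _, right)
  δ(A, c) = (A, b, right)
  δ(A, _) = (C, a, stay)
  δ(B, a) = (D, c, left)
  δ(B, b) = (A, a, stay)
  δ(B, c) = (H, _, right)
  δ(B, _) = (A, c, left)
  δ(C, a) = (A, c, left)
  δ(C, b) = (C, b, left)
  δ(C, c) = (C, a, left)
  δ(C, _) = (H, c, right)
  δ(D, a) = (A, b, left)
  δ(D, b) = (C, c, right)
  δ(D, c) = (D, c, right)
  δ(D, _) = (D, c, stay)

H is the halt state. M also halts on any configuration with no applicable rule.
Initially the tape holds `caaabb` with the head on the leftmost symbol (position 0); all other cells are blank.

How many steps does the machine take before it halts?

15

A | [c]aaabb   read c → write b, move right, go to A
A | b[a]aabb   read a → write _, move right, go to C
C | b_[a]abb   read a → write c, move left, go to A
A | b[_]cabb   read _ → write a, move stay, go to C
C | b[a]cabb   read a → write c, move left, go to A
A | [b]ccabb   read b → write _, move right, go to D
D | _[c]cabb   read c → write c, move right, go to D
D | _c[c]abb   read c → write c, move right, go to D
D | _cc[a]bb   read a → write b, move left, go to A
A | _c[c]bbb   read c → write b, move right, go to A
A | _cb[b]bb   read b → write _, move right, go to D
D | _cb_[b]b   read b → write c, move right, go to C
C | _cb_c[b]   read b → write b, move left, go to C
C | _cb_[c]b   read c → write a, move left, go to C
C | _cb[_]ab   read _ → write c, move right, go to H
H | _cbc[a]b
M halts after 15 transitions.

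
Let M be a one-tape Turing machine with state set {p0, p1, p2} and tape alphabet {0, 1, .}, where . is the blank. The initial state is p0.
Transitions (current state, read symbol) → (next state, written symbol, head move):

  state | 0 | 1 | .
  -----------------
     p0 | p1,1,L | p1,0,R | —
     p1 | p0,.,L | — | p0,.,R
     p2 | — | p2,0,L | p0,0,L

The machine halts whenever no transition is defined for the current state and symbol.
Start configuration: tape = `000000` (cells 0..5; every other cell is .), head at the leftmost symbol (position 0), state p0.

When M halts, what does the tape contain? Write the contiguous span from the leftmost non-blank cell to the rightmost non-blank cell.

p0 | .[0]00000.   read 0 → write 1, move L, go to p1
p1 | [.]100000.   read . → write ., move R, go to p0
p0 | .[1]00000.   read 1 → write 0, move R, go to p1
p1 | .0[0]0000.   read 0 → write ., move L, go to p0
p0 | .[0].0000.   read 0 → write 1, move L, go to p1
p1 | [.]1.0000.   read . → write ., move R, go to p0
p0 | .[1].0000.   read 1 → write 0, move R, go to p1
p1 | .0[.]0000.   read . → write ., move R, go to p0
p0 | .0.[0]000.   read 0 → write 1, move L, go to p1
p1 | .0[.]1000.   read . → write ., move R, go to p0
p0 | .0.[1]000.   read 1 → write 0, move R, go to p1
p1 | .0.0[0]00.   read 0 → write ., move L, go to p0
p0 | .0.[0].00.   read 0 → write 1, move L, go to p1
p1 | .0[.]1.00.   read . → write ., move R, go to p0
p0 | .0.[1].00.   read 1 → write 0, move R, go to p1
p1 | .0.0[.]00.   read . → write ., move R, go to p0
p0 | .0.0.[0]0.   read 0 → write 1, move L, go to p1
p1 | .0.0[.]10.   read . → write ., move R, go to p0
p0 | .0.0.[1]0.   read 1 → write 0, move R, go to p1
p1 | .0.0.0[0].   read 0 → write ., move L, go to p0
p0 | .0.0.[0]..   read 0 → write 1, move L, go to p1
p1 | .0.0[.]1..   read . → write ., move R, go to p0
p0 | .0.0.[1]..   read 1 → write 0, move R, go to p1
p1 | .0.0.0[.].   read . → write ., move R, go to p0
p0 | .0.0.0.[.]
The non-blank tape span at halt is 0.0.0.

0.0.0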